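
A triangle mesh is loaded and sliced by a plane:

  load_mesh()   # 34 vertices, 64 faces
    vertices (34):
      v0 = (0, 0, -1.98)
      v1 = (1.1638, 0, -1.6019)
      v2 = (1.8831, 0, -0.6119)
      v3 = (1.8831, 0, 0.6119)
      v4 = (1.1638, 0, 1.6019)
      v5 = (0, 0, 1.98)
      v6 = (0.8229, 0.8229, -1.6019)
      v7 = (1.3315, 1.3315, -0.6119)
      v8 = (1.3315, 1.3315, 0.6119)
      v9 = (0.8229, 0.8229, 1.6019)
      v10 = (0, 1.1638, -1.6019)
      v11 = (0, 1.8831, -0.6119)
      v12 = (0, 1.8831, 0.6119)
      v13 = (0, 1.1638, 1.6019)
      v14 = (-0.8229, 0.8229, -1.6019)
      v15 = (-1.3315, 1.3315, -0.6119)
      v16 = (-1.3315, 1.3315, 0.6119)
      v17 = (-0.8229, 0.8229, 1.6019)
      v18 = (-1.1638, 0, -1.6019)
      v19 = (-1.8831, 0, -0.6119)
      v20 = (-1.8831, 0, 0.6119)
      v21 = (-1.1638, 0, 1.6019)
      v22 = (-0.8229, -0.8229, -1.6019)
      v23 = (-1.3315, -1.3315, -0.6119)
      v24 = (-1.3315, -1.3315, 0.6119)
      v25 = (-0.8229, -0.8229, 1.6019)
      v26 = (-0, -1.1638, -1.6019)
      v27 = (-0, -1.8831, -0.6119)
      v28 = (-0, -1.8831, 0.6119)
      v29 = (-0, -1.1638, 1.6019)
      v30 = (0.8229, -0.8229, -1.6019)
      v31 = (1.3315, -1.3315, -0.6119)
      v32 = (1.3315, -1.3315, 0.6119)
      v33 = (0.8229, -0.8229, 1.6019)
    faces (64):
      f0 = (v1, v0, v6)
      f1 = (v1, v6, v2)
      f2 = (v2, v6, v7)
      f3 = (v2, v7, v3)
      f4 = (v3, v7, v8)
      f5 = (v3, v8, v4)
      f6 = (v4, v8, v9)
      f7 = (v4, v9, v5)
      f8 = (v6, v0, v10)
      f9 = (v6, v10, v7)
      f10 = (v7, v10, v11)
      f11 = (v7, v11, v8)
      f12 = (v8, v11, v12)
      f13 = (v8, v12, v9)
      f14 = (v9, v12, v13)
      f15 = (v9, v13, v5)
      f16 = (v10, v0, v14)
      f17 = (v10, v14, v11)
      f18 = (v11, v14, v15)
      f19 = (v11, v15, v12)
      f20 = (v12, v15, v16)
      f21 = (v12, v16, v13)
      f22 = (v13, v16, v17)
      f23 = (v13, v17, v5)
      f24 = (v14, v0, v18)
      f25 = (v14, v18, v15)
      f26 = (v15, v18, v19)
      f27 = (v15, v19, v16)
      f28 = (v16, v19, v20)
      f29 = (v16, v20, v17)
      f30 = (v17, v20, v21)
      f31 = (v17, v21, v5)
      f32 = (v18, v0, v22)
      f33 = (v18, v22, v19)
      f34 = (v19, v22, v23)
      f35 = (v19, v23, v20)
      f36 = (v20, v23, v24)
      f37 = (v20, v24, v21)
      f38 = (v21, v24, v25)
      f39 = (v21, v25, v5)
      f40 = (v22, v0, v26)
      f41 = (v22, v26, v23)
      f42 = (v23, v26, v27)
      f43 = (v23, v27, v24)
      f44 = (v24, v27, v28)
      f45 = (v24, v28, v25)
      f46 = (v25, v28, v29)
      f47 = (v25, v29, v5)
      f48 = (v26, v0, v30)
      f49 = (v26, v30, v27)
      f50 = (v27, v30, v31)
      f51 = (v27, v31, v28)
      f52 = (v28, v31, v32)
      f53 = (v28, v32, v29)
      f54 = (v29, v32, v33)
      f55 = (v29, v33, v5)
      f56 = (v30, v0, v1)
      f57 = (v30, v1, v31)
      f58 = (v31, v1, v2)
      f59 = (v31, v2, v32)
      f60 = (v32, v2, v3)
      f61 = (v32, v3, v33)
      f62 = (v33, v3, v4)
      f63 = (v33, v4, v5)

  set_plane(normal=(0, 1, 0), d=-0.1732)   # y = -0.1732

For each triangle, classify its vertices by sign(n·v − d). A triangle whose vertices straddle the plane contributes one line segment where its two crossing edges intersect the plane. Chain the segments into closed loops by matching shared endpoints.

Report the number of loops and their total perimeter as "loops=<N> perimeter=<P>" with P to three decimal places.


loops=1 perimeter=11.906

Straddling triangles (20 of 64):
  (v18,v0,v22) [++-] → (-0.1732, -0.1732, -1.90042)–(-1.09205, -0.1732, -1.6019)  len=0.9661
  (v18,v22,v19) [+-+] → (-1.09205, -0.1732, -1.6019)–(-1.65995, -0.1732, -0.82027)  len=0.9662
  (v19,v22,v23) [+--] → (-1.65995, -0.1732, -0.82027)–(-1.81135, -0.1732, -0.6119)  len=0.2576
  (v19,v23,v20) [+-+] → (-1.81135, -0.1732, -0.6119)–(-1.81135, -0.1732, 0.452709)  len=1.0646
  (v20,v23,v24) [+--] → (-1.81135, -0.1732, 0.452709)–(-1.81135, -0.1732, 0.6119)  len=0.1592
  (v20,v24,v21) [+-+] → (-1.81135, -0.1732, 0.6119)–(-1.18561, -0.1732, 1.47312)  len=1.0645
  (v21,v24,v25) [+--] → (-1.18561, -0.1732, 1.47312)–(-1.09205, -0.1732, 1.6019)  len=0.1592
  (v21,v25,v5) [+-+] → (-1.09205, -0.1732, 1.6019)–(-0.1732, -0.1732, 1.90042)  len=0.9661
  (v22,v0,v26) [-+-] → (-0.1732, -0.1732, -1.90042)–(0, -0.1732, -1.92373)  len=0.1748
  (v25,v29,v5) [--+] → (0, -0.1732, 1.92373)–(-0.1732, -0.1732, 1.90042)  len=0.1748
  (v26,v0,v30) [-+-] → (0, -0.1732, -1.92373)–(0.1732, -0.1732, -1.90042)  len=0.1748
  (v29,v33,v5) [--+] → (0.1732, -0.1732, 1.90042)–(0, -0.1732, 1.92373)  len=0.1748
  (v30,v0,v1) [-++] → (0.1732, -0.1732, -1.90042)–(1.09205, -0.1732, -1.6019)  len=0.9661
  (v30,v1,v31) [-+-] → (1.09205, -0.1732, -1.6019)–(1.18561, -0.1732, -1.47312)  len=0.1592
  (v31,v1,v2) [-++] → (1.18561, -0.1732, -1.47312)–(1.81135, -0.1732, -0.6119)  len=1.0645
  (v31,v2,v32) [-+-] → (1.81135, -0.1732, -0.6119)–(1.81135, -0.1732, -0.452709)  len=0.1592
  (v32,v2,v3) [-++] → (1.81135, -0.1732, -0.452709)–(1.81135, -0.1732, 0.6119)  len=1.0646
  (v32,v3,v33) [-+-] → (1.81135, -0.1732, 0.6119)–(1.65995, -0.1732, 0.82027)  len=0.2576
  (v33,v3,v4) [-++] → (1.65995, -0.1732, 0.82027)–(1.09205, -0.1732, 1.6019)  len=0.9662
  (v33,v4,v5) [-++] → (1.09205, -0.1732, 1.6019)–(0.1732, -0.1732, 1.90042)  len=0.9661

Chained into 1 loop(s):
  loop 1: 20 segments, perimeter = 11.9060
Total perimeter = 11.906


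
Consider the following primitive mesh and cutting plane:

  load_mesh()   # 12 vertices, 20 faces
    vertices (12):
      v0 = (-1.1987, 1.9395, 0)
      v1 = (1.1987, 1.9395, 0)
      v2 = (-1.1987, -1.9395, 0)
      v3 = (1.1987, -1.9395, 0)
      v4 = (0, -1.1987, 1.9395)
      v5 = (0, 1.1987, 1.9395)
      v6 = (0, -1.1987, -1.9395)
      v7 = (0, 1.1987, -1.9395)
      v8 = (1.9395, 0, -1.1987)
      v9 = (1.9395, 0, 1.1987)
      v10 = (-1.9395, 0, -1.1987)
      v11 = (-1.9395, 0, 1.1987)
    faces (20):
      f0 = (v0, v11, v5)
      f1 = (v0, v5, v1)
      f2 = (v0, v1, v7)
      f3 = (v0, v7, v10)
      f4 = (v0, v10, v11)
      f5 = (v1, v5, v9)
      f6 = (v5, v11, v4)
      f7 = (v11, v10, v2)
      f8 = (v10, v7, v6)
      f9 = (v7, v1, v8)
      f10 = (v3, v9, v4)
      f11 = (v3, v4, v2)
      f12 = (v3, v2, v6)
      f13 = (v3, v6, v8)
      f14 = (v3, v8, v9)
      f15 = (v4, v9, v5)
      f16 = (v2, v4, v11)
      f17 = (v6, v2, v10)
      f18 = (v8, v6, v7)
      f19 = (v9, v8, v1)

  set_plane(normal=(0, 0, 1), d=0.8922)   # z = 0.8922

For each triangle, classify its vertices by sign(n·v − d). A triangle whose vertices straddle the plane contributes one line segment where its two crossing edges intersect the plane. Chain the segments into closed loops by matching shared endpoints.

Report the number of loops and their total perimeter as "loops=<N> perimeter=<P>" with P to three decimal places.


loops=1 perimeter=10.951

Straddling triangles (10 of 20):
  (v0,v11,v5) [-++] → (-1.75008, 0.495918, 0.8922)–(-0.647279, 1.59872, 0.8922)  len=1.5596
  (v0,v5,v1) [-+-] → (-0.647279, 1.59872, 0.8922)–(0.647279, 1.59872, 0.8922)  len=1.2946
  (v0,v10,v11) [--+] → (-1.9395, 0, 0.8922)–(-1.75008, 0.495918, 0.8922)  len=0.5309
  (v1,v5,v9) [-++] → (0.647279, 1.59872, 0.8922)–(1.75008, 0.495918, 0.8922)  len=1.5596
  (v11,v10,v2) [+--] → (-1.9395, 0, 0.8922)–(-1.75008, -0.495918, 0.8922)  len=0.5309
  (v3,v9,v4) [-++] → (1.75008, -0.495918, 0.8922)–(0.647279, -1.59872, 0.8922)  len=1.5596
  (v3,v4,v2) [-+-] → (0.647279, -1.59872, 0.8922)–(-0.647279, -1.59872, 0.8922)  len=1.2946
  (v3,v8,v9) [--+] → (1.9395, 0, 0.8922)–(1.75008, -0.495918, 0.8922)  len=0.5309
  (v2,v4,v11) [-++] → (-0.647279, -1.59872, 0.8922)–(-1.75008, -0.495918, 0.8922)  len=1.5596
  (v9,v8,v1) [+--] → (1.9395, 0, 0.8922)–(1.75008, 0.495918, 0.8922)  len=0.5309

Chained into 1 loop(s):
  loop 1: 10 segments, perimeter = 10.9510
Total perimeter = 10.951


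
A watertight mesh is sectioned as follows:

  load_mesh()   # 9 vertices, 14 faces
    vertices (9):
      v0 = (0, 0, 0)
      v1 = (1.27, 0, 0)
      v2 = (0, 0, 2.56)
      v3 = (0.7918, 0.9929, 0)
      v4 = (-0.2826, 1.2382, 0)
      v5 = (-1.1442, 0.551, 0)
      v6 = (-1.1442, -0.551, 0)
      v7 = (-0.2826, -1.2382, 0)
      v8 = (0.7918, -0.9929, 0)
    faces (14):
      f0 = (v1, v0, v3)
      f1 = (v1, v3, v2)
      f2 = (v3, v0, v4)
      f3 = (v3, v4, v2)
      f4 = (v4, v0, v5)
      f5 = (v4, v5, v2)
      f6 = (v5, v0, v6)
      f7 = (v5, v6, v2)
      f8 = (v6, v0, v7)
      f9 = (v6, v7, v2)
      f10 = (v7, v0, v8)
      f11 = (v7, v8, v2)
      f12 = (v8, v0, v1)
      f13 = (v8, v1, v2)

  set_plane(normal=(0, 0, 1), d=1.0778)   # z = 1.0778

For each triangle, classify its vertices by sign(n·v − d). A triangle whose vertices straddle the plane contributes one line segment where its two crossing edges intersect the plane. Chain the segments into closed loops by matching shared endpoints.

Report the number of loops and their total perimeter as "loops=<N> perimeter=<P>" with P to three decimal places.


Straddling triangles (7 of 14):
  (v1,v3,v2) [--+] → (0.45844, 0.574874, 1.0778)–(0.73531, 0, 1.0778)  len=0.6381
  (v3,v4,v2) [--+] → (-0.163621, 0.716898, 1.0778)–(0.45844, 0.574874, 1.0778)  len=0.6381
  (v4,v5,v2) [--+] → (-0.662474, 0.31902, 1.0778)–(-0.163621, 0.716898, 1.0778)  len=0.6381
  (v5,v6,v2) [--+] → (-0.662474, -0.31902, 1.0778)–(-0.662474, 0.31902, 1.0778)  len=0.6380
  (v6,v7,v2) [--+] → (-0.163621, -0.716898, 1.0778)–(-0.662474, -0.31902, 1.0778)  len=0.6381
  (v7,v8,v2) [--+] → (0.45844, -0.574874, 1.0778)–(-0.163621, -0.716898, 1.0778)  len=0.6381
  (v8,v1,v2) [--+] → (0.73531, 0, 1.0778)–(0.45844, -0.574874, 1.0778)  len=0.6381

Chained into 1 loop(s):
  loop 1: 7 segments, perimeter = 4.4665
Total perimeter = 4.467

loops=1 perimeter=4.467


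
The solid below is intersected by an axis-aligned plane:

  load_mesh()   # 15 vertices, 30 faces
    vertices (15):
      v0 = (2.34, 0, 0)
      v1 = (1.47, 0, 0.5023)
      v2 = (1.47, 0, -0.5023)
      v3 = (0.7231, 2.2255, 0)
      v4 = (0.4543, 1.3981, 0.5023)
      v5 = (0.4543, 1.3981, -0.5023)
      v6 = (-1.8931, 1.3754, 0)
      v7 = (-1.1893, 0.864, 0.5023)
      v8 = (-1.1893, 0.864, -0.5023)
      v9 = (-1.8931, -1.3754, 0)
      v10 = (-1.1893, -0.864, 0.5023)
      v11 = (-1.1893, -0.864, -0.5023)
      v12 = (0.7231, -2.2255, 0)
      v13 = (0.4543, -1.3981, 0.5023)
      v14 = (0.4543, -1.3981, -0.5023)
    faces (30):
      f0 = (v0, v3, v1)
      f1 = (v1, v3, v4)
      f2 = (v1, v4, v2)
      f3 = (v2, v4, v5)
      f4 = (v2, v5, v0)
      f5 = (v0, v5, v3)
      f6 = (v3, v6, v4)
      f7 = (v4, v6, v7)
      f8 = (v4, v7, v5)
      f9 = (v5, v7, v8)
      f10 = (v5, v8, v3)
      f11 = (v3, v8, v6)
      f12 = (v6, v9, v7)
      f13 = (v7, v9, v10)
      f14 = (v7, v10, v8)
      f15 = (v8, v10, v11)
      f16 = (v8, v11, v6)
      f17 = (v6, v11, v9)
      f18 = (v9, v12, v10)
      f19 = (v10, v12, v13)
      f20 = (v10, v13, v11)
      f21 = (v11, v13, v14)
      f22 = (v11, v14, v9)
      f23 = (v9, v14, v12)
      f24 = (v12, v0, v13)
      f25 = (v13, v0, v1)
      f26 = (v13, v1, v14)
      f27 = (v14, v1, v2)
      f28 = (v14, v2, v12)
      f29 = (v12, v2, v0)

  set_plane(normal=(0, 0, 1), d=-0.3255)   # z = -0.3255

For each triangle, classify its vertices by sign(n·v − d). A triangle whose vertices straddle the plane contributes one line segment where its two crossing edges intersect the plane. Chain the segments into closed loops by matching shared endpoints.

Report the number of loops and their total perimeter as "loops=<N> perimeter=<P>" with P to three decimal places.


loops=2 perimeter=19.081

Straddling triangles (20 of 30):
  (v1,v4,v2) [++-] → (1.29125, 0.246052, -0.3255)–(1.47, 0, -0.3255)  len=0.3041
  (v2,v4,v5) [-+-] → (1.29125, 0.246052, -0.3255)–(0.4543, 1.3981, -0.3255)  len=1.4240
  (v2,v5,v0) [--+] → (1.11803, 0.905996, -0.3255)–(1.77622, 0, -0.3255)  len=1.1198
  (v0,v5,v3) [+-+] → (1.11803, 0.905996, -0.3255)–(0.548912, 1.68933, -0.3255)  len=0.9682
  (v4,v7,v5) [++-] → (0.165042, 1.3041, -0.3255)–(0.4543, 1.3981, -0.3255)  len=0.3041
  (v5,v7,v8) [-+-] → (0.165042, 1.3041, -0.3255)–(-1.1893, 0.864, -0.3255)  len=1.4241
  (v5,v8,v3) [--+] → (-0.516172, 1.34322, -0.3255)–(0.548912, 1.68933, -0.3255)  len=1.1199
  (v3,v8,v6) [+-+] → (-0.516172, 1.34322, -0.3255)–(-1.43702, 1.044, -0.3255)  len=0.9682
  (v7,v10,v8) [++-] → (-1.1893, 0.559889, -0.3255)–(-1.1893, 0.864, -0.3255)  len=0.3041
  (v8,v10,v11) [-+-] → (-1.1893, 0.559889, -0.3255)–(-1.1893, -0.864, -0.3255)  len=1.4239
  (v8,v11,v6) [--+] → (-1.43702, -0.075774, -0.3255)–(-1.43702, 1.044, -0.3255)  len=1.1198
  (v6,v11,v9) [+-+] → (-1.43702, -0.075774, -0.3255)–(-1.43702, -1.044, -0.3255)  len=0.9682
  (v10,v13,v11) [++-] → (-0.900042, -0.957996, -0.3255)–(-1.1893, -0.864, -0.3255)  len=0.3041
  (v11,v13,v14) [-+-] → (-0.900042, -0.957996, -0.3255)–(0.4543, -1.3981, -0.3255)  len=1.4241
  (v11,v14,v9) [--+] → (-0.37194, -1.39011, -0.3255)–(-1.43702, -1.044, -0.3255)  len=1.1199
  (v9,v14,v12) [+-+] → (-0.37194, -1.39011, -0.3255)–(0.548912, -1.68933, -0.3255)  len=0.9682
  (v13,v1,v14) [++-] → (0.633053, -1.15205, -0.3255)–(0.4543, -1.3981, -0.3255)  len=0.3041
  (v14,v1,v2) [-+-] → (0.633053, -1.15205, -0.3255)–(1.47, 0, -0.3255)  len=1.4240
  (v14,v2,v12) [--+] → (1.20711, -0.783333, -0.3255)–(0.548912, -1.68933, -0.3255)  len=1.1198
  (v12,v2,v0) [+-+] → (1.20711, -0.783333, -0.3255)–(1.77622, 0, -0.3255)  len=0.9682

Chained into 2 loop(s):
  loop 1: 10 segments, perimeter = 8.6406
  loop 2: 10 segments, perimeter = 10.4405
Total perimeter = 19.081


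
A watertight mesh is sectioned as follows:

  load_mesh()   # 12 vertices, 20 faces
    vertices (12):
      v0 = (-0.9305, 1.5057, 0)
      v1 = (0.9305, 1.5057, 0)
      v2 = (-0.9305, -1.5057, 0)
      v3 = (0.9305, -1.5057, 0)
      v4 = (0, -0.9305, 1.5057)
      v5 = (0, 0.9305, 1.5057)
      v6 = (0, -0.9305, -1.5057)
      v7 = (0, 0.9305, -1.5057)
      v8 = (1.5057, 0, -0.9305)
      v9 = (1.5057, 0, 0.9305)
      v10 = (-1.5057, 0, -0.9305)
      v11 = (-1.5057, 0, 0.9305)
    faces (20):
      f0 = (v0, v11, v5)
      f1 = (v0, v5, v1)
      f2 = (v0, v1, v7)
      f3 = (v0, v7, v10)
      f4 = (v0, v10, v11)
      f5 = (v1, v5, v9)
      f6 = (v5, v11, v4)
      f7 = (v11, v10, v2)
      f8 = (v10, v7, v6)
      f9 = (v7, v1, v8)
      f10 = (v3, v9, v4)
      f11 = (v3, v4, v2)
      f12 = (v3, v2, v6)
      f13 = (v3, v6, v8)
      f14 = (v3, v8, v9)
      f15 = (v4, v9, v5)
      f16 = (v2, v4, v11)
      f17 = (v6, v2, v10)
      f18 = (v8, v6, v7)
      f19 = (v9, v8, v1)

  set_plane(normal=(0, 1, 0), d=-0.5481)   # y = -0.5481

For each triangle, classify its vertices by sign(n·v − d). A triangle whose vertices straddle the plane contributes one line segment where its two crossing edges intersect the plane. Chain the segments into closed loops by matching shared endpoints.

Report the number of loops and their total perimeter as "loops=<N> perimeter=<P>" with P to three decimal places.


loops=1 perimeter=8.849

Straddling triangles (10 of 20):
  (v5,v11,v4) [++-] → (-0.618785, -0.5481, 1.26931)–(0, -0.5481, 1.5057)  len=0.6624
  (v11,v10,v2) [++-] → (-1.29632, -0.5481, -0.591782)–(-1.29632, -0.5481, 0.591782)  len=1.1836
  (v10,v7,v6) [++-] → (0, -0.5481, -1.5057)–(-0.618785, -0.5481, -1.26931)  len=0.6624
  (v3,v9,v4) [-+-] → (1.29632, -0.5481, 0.591782)–(0.618785, -0.5481, 1.26931)  len=0.9582
  (v3,v6,v8) [--+] → (0.618785, -0.5481, -1.26931)–(1.29632, -0.5481, -0.591782)  len=0.9582
  (v3,v8,v9) [-++] → (1.29632, -0.5481, -0.591782)–(1.29632, -0.5481, 0.591782)  len=1.1836
  (v4,v9,v5) [-++] → (0.618785, -0.5481, 1.26931)–(0, -0.5481, 1.5057)  len=0.6624
  (v2,v4,v11) [--+] → (-0.618785, -0.5481, 1.26931)–(-1.29632, -0.5481, 0.591782)  len=0.9582
  (v6,v2,v10) [--+] → (-1.29632, -0.5481, -0.591782)–(-0.618785, -0.5481, -1.26931)  len=0.9582
  (v8,v6,v7) [+-+] → (0.618785, -0.5481, -1.26931)–(0, -0.5481, -1.5057)  len=0.6624

Chained into 1 loop(s):
  loop 1: 10 segments, perimeter = 8.8494
Total perimeter = 8.849


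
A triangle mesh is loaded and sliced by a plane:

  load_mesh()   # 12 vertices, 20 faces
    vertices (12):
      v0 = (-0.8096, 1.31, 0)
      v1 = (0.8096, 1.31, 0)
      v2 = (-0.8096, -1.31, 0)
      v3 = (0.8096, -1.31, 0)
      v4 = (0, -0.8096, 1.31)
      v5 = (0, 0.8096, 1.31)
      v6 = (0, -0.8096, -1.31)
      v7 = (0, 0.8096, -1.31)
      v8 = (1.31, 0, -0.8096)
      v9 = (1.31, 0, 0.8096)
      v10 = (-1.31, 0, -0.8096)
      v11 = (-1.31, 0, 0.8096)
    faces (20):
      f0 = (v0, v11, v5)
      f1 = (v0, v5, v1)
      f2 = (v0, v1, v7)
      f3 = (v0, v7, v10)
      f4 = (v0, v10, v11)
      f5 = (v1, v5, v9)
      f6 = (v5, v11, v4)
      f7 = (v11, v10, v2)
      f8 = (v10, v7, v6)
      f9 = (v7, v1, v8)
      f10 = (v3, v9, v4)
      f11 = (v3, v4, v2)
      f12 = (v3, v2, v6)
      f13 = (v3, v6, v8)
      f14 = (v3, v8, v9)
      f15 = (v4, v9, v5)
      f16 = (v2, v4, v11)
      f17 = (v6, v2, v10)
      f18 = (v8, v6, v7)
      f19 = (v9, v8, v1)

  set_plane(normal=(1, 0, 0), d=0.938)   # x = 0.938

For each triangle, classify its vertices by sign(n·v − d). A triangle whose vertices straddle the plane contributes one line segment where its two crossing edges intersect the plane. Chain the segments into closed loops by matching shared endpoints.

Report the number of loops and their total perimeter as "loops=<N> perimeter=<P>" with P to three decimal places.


loops=1 perimeter=5.959

Straddling triangles (8 of 20):
  (v1,v5,v9) [--+] → (0.938, 0.229902, 0.951698)–(0.938, 0.973861, 0.207739)  len=1.0521
  (v7,v1,v8) [--+] → (0.938, 0.973861, -0.207739)–(0.938, 0.229902, -0.951698)  len=1.0521
  (v3,v9,v4) [-+-] → (0.938, -0.973861, 0.207739)–(0.938, -0.229902, 0.951698)  len=1.0521
  (v3,v6,v8) [--+] → (0.938, -0.229902, -0.951698)–(0.938, -0.973861, -0.207739)  len=1.0521
  (v3,v8,v9) [-++] → (0.938, -0.973861, -0.207739)–(0.938, -0.973861, 0.207739)  len=0.4155
  (v4,v9,v5) [-+-] → (0.938, -0.229902, 0.951698)–(0.938, 0.229902, 0.951698)  len=0.4598
  (v8,v6,v7) [+--] → (0.938, -0.229902, -0.951698)–(0.938, 0.229902, -0.951698)  len=0.4598
  (v9,v8,v1) [++-] → (0.938, 0.973861, -0.207739)–(0.938, 0.973861, 0.207739)  len=0.4155

Chained into 1 loop(s):
  loop 1: 8 segments, perimeter = 5.9590
Total perimeter = 5.959


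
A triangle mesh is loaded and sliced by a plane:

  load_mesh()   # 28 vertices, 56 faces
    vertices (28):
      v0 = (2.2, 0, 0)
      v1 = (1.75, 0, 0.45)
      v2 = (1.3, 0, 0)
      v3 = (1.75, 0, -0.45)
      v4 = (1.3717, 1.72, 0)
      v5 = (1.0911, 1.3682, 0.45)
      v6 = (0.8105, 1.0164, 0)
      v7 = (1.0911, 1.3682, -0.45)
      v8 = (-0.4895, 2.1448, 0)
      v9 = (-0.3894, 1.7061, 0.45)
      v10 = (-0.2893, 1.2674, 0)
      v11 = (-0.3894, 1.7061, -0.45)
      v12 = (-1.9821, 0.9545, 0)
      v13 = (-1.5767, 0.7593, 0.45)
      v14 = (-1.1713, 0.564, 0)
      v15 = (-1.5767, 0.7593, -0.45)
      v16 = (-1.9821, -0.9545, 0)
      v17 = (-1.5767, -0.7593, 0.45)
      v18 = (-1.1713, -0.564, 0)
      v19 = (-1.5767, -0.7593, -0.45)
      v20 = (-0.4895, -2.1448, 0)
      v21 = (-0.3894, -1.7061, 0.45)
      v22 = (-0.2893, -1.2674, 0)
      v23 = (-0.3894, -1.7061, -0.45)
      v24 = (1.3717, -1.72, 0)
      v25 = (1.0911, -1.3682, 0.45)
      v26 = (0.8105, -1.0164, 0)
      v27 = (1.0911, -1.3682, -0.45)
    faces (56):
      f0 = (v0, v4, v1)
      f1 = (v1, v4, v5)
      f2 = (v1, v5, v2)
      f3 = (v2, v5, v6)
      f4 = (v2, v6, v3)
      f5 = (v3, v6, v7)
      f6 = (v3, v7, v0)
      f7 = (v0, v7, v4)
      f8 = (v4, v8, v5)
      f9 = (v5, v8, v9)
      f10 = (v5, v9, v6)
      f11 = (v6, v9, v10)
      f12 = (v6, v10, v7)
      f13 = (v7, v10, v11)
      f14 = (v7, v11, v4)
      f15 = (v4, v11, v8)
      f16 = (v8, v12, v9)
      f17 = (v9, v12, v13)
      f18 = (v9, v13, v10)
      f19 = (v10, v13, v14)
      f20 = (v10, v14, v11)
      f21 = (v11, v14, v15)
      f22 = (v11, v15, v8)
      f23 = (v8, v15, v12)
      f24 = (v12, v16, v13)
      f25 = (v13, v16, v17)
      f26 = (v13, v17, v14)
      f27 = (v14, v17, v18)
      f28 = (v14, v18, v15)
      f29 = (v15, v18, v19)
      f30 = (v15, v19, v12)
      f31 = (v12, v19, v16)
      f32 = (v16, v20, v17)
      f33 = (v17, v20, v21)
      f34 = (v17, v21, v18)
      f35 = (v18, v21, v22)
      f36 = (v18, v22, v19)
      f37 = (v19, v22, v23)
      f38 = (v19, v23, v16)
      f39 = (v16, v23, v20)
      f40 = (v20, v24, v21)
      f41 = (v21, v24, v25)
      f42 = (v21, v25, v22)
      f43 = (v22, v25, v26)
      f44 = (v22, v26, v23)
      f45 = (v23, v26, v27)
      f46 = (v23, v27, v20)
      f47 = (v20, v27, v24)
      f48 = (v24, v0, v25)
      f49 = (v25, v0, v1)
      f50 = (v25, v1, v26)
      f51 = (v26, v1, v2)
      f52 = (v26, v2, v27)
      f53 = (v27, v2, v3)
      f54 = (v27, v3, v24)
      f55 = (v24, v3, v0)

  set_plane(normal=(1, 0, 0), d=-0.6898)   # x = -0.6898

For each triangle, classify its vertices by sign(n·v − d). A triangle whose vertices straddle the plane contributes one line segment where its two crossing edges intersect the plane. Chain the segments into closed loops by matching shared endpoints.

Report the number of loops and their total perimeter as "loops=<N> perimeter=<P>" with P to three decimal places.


loops=2 perimeter=5.493

Straddling triangles (16 of 56):
  (v8,v12,v9) [+-+] → (-0.6898, 1.98507, 0)–(-0.6898, 1.56434, 0.365125)  len=0.5571
  (v9,v12,v13) [+--] → (-0.6898, 1.56434, 0.365125)–(-0.6898, 1.46655, 0.45)  len=0.1295
  (v9,v13,v10) [+-+] → (-0.6898, 1.46655, 0.45)–(-0.6898, 1.10933, 0.139991)  len=0.4730
  (v10,v13,v14) [+--] → (-0.6898, 1.10933, 0.139991)–(-0.6898, 0.947999, 0)  len=0.2136
  (v10,v14,v11) [+-+] → (-0.6898, 0.947999, 0)–(-0.6898, 1.26731, -0.277113)  len=0.4228
  (v11,v14,v15) [+--] → (-0.6898, 1.26731, -0.277113)–(-0.6898, 1.46655, -0.45)  len=0.2638
  (v11,v15,v8) [+-+] → (-0.6898, 1.46655, -0.45)–(-0.6898, 1.88954, -0.0829056)  len=0.5601
  (v8,v15,v12) [+--] → (-0.6898, 1.88954, -0.0829056)–(-0.6898, 1.98507, 0)  len=0.1265
  (v16,v20,v17) [-+-] → (-0.6898, -1.98507, 0)–(-0.6898, -1.88954, 0.0829056)  len=0.1265
  (v17,v20,v21) [-++] → (-0.6898, -1.88954, 0.0829056)–(-0.6898, -1.46655, 0.45)  len=0.5601
  (v17,v21,v18) [-+-] → (-0.6898, -1.46655, 0.45)–(-0.6898, -1.26731, 0.277113)  len=0.2638
  (v18,v21,v22) [-++] → (-0.6898, -1.26731, 0.277113)–(-0.6898, -0.947999, 0)  len=0.4228
  (v18,v22,v19) [-+-] → (-0.6898, -0.947999, 0)–(-0.6898, -1.10933, -0.139991)  len=0.2136
  (v19,v22,v23) [-++] → (-0.6898, -1.10933, -0.139991)–(-0.6898, -1.46655, -0.45)  len=0.4730
  (v19,v23,v16) [-+-] → (-0.6898, -1.46655, -0.45)–(-0.6898, -1.56434, -0.365125)  len=0.1295
  (v16,v23,v20) [-++] → (-0.6898, -1.56434, -0.365125)–(-0.6898, -1.98507, 0)  len=0.5571

Chained into 2 loop(s):
  loop 1: 8 segments, perimeter = 2.7463
  loop 2: 8 segments, perimeter = 2.7463
Total perimeter = 5.493


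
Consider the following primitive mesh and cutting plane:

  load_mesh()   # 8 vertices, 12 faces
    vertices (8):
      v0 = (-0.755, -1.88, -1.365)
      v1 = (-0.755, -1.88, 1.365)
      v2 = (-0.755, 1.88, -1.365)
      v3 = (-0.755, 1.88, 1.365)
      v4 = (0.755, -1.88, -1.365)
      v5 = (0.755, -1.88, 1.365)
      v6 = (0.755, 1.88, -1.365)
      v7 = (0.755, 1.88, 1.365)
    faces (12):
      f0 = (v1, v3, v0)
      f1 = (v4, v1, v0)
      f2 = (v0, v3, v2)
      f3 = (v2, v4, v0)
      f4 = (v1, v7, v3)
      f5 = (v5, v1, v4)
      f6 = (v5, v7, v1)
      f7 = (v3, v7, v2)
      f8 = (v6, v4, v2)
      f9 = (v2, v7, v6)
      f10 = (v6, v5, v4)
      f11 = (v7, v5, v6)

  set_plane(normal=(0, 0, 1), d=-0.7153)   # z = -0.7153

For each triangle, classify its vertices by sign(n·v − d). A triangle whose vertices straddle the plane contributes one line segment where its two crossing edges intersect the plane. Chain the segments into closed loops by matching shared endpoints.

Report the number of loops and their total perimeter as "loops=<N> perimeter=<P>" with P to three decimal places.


loops=1 perimeter=10.540

Straddling triangles (8 of 12):
  (v1,v3,v0) [++-] → (-0.755, -0.985175, -0.7153)–(-0.755, -1.88, -0.7153)  len=0.8948
  (v4,v1,v0) [-+-] → (0.395642, -1.88, -0.7153)–(-0.755, -1.88, -0.7153)  len=1.1506
  (v0,v3,v2) [-+-] → (-0.755, -0.985175, -0.7153)–(-0.755, 1.88, -0.7153)  len=2.8652
  (v5,v1,v4) [++-] → (0.395642, -1.88, -0.7153)–(0.755, -1.88, -0.7153)  len=0.3594
  (v3,v7,v2) [++-] → (-0.395642, 1.88, -0.7153)–(-0.755, 1.88, -0.7153)  len=0.3594
  (v2,v7,v6) [-+-] → (-0.395642, 1.88, -0.7153)–(0.755, 1.88, -0.7153)  len=1.1506
  (v6,v5,v4) [-+-] → (0.755, 0.985175, -0.7153)–(0.755, -1.88, -0.7153)  len=2.8652
  (v7,v5,v6) [++-] → (0.755, 0.985175, -0.7153)–(0.755, 1.88, -0.7153)  len=0.8948

Chained into 1 loop(s):
  loop 1: 8 segments, perimeter = 10.5400
Total perimeter = 10.540


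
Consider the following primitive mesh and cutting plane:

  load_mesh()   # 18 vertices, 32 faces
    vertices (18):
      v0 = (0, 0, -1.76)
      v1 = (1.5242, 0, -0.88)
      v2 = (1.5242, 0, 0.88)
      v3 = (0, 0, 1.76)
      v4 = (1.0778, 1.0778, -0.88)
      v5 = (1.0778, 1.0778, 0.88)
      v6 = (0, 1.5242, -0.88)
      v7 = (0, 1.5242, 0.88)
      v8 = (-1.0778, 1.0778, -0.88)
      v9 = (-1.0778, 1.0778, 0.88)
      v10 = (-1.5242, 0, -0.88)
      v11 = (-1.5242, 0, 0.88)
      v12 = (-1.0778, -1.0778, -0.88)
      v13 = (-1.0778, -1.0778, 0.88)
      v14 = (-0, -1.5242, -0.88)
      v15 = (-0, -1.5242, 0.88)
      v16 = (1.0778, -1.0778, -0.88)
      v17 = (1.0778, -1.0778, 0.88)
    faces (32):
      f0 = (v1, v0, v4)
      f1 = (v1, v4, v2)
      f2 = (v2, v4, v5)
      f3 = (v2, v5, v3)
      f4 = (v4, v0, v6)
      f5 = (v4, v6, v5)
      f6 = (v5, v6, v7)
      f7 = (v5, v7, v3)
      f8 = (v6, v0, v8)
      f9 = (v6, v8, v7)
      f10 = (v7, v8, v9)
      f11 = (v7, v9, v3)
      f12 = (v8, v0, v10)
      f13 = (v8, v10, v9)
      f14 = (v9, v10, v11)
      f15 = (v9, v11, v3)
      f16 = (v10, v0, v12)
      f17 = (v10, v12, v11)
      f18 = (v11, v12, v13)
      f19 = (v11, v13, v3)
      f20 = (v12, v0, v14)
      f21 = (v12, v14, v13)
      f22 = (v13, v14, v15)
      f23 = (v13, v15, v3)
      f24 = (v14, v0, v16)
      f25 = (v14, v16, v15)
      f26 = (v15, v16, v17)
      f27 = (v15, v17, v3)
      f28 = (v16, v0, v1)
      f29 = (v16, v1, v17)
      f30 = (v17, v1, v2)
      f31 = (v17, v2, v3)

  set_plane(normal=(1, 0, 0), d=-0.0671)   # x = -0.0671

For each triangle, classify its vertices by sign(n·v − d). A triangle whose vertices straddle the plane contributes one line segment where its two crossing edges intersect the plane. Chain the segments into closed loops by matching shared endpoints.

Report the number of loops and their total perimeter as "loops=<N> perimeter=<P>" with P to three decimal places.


loops=1 perimeter=10.398

Straddling triangles (12 of 32):
  (v6,v0,v8) [++-] → (-0.0671, 0.0671, -1.70521)–(-0.0671, 1.49641, -0.88)  len=1.6504
  (v6,v8,v7) [+-+] → (-0.0671, 1.49641, -0.88)–(-0.0671, 1.49641, 0.770429)  len=1.6504
  (v7,v8,v9) [+--] → (-0.0671, 1.49641, 0.770429)–(-0.0671, 1.49641, 0.88)  len=0.1096
  (v7,v9,v3) [+-+] → (-0.0671, 1.49641, 0.88)–(-0.0671, 0.0671, 1.70521)  len=1.6504
  (v8,v0,v10) [-+-] → (-0.0671, 0.0671, -1.70521)–(-0.0671, 0, -1.72126)  len=0.0690
  (v9,v11,v3) [--+] → (-0.0671, 0, 1.72126)–(-0.0671, 0.0671, 1.70521)  len=0.0690
  (v10,v0,v12) [-+-] → (-0.0671, 0, -1.72126)–(-0.0671, -0.0671, -1.70521)  len=0.0690
  (v11,v13,v3) [--+] → (-0.0671, -0.0671, 1.70521)–(-0.0671, 0, 1.72126)  len=0.0690
  (v12,v0,v14) [-++] → (-0.0671, -0.0671, -1.70521)–(-0.0671, -1.49641, -0.88)  len=1.6504
  (v12,v14,v13) [-+-] → (-0.0671, -1.49641, -0.88)–(-0.0671, -1.49641, -0.770429)  len=0.1096
  (v13,v14,v15) [-++] → (-0.0671, -1.49641, -0.770429)–(-0.0671, -1.49641, 0.88)  len=1.6504
  (v13,v15,v3) [-++] → (-0.0671, -1.49641, 0.88)–(-0.0671, -0.0671, 1.70521)  len=1.6504

Chained into 1 loop(s):
  loop 1: 12 segments, perimeter = 10.3977
Total perimeter = 10.398


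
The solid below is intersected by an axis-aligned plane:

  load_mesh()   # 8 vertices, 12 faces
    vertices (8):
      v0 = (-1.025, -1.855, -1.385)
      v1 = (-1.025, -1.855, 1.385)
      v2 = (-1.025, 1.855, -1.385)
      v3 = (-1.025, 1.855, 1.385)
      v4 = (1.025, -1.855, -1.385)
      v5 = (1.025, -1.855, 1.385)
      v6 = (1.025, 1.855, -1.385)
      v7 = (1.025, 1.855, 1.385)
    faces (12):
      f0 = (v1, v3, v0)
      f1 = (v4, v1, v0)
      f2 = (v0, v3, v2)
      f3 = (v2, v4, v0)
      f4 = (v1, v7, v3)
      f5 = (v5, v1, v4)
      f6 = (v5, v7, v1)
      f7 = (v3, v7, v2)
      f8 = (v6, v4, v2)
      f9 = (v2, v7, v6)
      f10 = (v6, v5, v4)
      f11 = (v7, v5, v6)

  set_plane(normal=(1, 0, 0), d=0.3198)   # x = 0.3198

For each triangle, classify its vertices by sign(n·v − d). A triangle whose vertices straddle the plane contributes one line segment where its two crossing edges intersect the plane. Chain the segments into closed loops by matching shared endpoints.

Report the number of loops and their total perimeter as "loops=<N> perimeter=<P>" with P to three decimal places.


Straddling triangles (8 of 12):
  (v4,v1,v0) [+--] → (0.3198, -1.855, -0.43212)–(0.3198, -1.855, -1.385)  len=0.9529
  (v2,v4,v0) [-+-] → (0.3198, -0.57876, -1.385)–(0.3198, -1.855, -1.385)  len=1.2762
  (v1,v7,v3) [-+-] → (0.3198, 0.57876, 1.385)–(0.3198, 1.855, 1.385)  len=1.2762
  (v5,v1,v4) [+-+] → (0.3198, -1.855, 1.385)–(0.3198, -1.855, -0.43212)  len=1.8171
  (v5,v7,v1) [++-] → (0.3198, 0.57876, 1.385)–(0.3198, -1.855, 1.385)  len=2.4338
  (v3,v7,v2) [-+-] → (0.3198, 1.855, 1.385)–(0.3198, 1.855, 0.43212)  len=0.9529
  (v6,v4,v2) [++-] → (0.3198, -0.57876, -1.385)–(0.3198, 1.855, -1.385)  len=2.4338
  (v2,v7,v6) [-++] → (0.3198, 1.855, 0.43212)–(0.3198, 1.855, -1.385)  len=1.8171

Chained into 1 loop(s):
  loop 1: 8 segments, perimeter = 12.9600
Total perimeter = 12.960

loops=1 perimeter=12.960


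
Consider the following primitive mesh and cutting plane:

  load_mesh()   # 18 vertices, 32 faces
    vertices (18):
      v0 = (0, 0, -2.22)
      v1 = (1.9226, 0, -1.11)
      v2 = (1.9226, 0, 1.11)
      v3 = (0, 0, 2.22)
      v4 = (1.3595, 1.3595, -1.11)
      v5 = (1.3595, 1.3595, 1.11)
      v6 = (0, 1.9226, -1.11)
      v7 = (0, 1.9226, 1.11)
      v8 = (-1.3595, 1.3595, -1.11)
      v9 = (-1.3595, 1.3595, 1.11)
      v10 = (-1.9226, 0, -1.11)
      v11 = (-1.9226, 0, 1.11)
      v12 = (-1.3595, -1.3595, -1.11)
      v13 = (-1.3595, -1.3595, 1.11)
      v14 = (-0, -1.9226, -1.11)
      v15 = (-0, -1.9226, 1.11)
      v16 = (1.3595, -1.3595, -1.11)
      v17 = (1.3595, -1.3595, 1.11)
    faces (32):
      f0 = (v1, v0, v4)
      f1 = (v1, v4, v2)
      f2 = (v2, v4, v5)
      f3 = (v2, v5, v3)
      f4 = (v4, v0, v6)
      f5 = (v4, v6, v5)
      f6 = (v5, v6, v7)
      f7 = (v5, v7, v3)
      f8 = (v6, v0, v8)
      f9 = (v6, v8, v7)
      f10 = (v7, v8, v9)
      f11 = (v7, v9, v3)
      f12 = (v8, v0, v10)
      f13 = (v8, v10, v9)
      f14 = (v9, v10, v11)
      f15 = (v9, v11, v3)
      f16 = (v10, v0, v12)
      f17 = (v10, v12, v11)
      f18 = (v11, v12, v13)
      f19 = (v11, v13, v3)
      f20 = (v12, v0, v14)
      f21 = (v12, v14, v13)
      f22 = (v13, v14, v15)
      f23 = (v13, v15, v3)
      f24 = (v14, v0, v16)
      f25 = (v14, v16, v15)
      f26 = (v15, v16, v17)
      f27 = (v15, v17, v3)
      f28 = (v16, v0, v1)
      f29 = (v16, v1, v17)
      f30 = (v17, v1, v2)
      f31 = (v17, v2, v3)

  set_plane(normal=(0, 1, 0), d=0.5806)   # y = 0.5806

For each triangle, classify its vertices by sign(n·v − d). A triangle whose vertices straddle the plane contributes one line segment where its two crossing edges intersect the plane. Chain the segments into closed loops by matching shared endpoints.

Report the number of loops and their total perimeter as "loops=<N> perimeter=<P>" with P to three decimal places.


Straddling triangles (12 of 32):
  (v1,v0,v4) [--+] → (0.5806, 0.5806, -1.74595)–(1.68212, 0.5806, -1.11)  len=1.2719
  (v1,v4,v2) [-+-] → (1.68212, 0.5806, -1.11)–(1.68212, 0.5806, 0.161907)  len=1.2719
  (v2,v4,v5) [-++] → (1.68212, 0.5806, 0.161907)–(1.68212, 0.5806, 1.11)  len=0.9481
  (v2,v5,v3) [-+-] → (1.68212, 0.5806, 1.11)–(0.5806, 0.5806, 1.74595)  len=1.2719
  (v4,v0,v6) [+-+] → (0.5806, 0.5806, -1.74595)–(0, 0.5806, -1.88479)  len=0.5970
  (v5,v7,v3) [++-] → (0, 0.5806, 1.88479)–(0.5806, 0.5806, 1.74595)  len=0.5970
  (v6,v0,v8) [+-+] → (0, 0.5806, -1.88479)–(-0.5806, 0.5806, -1.74595)  len=0.5970
  (v7,v9,v3) [++-] → (-0.5806, 0.5806, 1.74595)–(0, 0.5806, 1.88479)  len=0.5970
  (v8,v0,v10) [+--] → (-0.5806, 0.5806, -1.74595)–(-1.68212, 0.5806, -1.11)  len=1.2719
  (v8,v10,v9) [+-+] → (-1.68212, 0.5806, -1.11)–(-1.68212, 0.5806, -0.161907)  len=0.9481
  (v9,v10,v11) [+--] → (-1.68212, 0.5806, -0.161907)–(-1.68212, 0.5806, 1.11)  len=1.2719
  (v9,v11,v3) [+--] → (-1.68212, 0.5806, 1.11)–(-0.5806, 0.5806, 1.74595)  len=1.2719

Chained into 1 loop(s):
  loop 1: 12 segments, perimeter = 11.9156
Total perimeter = 11.916

loops=1 perimeter=11.916


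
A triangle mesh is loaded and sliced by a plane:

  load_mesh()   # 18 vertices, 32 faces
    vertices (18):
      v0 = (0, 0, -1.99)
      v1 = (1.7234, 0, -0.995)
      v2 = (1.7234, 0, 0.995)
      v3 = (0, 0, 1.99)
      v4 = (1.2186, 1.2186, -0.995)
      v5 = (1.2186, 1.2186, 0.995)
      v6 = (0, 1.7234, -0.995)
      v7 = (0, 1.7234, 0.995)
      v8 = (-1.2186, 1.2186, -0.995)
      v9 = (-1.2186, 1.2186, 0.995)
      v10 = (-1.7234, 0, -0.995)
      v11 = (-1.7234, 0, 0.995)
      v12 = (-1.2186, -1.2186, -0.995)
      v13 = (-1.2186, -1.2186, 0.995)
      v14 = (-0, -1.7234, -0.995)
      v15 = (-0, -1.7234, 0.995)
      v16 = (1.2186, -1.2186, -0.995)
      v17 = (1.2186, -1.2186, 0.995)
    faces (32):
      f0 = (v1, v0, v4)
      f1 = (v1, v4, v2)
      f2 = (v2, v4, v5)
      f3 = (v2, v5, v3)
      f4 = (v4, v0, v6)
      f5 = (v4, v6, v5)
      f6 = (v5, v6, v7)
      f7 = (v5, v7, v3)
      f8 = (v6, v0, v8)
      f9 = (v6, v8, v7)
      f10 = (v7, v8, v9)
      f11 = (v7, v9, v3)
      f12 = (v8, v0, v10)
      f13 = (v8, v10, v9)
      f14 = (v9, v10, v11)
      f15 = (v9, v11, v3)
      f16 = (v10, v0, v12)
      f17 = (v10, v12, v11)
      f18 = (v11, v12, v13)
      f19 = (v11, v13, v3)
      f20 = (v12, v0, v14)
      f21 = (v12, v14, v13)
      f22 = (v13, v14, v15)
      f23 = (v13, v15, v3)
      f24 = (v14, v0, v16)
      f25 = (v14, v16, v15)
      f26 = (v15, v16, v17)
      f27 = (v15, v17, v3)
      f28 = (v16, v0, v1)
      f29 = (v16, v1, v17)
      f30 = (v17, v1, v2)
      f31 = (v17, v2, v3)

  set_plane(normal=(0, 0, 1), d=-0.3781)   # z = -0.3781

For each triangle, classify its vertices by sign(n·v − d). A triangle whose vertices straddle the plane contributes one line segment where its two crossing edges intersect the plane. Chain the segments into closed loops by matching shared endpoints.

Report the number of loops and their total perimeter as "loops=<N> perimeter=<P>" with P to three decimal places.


loops=1 perimeter=10.552

Straddling triangles (16 of 32):
  (v1,v4,v2) [--+] → (1.37509, 0.840834, -0.3781)–(1.7234, 0, -0.3781)  len=0.9101
  (v2,v4,v5) [+-+] → (1.37509, 0.840834, -0.3781)–(1.2186, 1.2186, -0.3781)  len=0.4089
  (v4,v6,v5) [--+] → (0.377766, 1.56691, -0.3781)–(1.2186, 1.2186, -0.3781)  len=0.9101
  (v5,v6,v7) [+-+] → (0.377766, 1.56691, -0.3781)–(0, 1.7234, -0.3781)  len=0.4089
  (v6,v8,v7) [--+] → (-0.840834, 1.37509, -0.3781)–(0, 1.7234, -0.3781)  len=0.9101
  (v7,v8,v9) [+-+] → (-0.840834, 1.37509, -0.3781)–(-1.2186, 1.2186, -0.3781)  len=0.4089
  (v8,v10,v9) [--+] → (-1.56691, 0.377766, -0.3781)–(-1.2186, 1.2186, -0.3781)  len=0.9101
  (v9,v10,v11) [+-+] → (-1.56691, 0.377766, -0.3781)–(-1.7234, 0, -0.3781)  len=0.4089
  (v10,v12,v11) [--+] → (-1.37509, -0.840834, -0.3781)–(-1.7234, 0, -0.3781)  len=0.9101
  (v11,v12,v13) [+-+] → (-1.37509, -0.840834, -0.3781)–(-1.2186, -1.2186, -0.3781)  len=0.4089
  (v12,v14,v13) [--+] → (-0.377766, -1.56691, -0.3781)–(-1.2186, -1.2186, -0.3781)  len=0.9101
  (v13,v14,v15) [+-+] → (-0.377766, -1.56691, -0.3781)–(0, -1.7234, -0.3781)  len=0.4089
  (v14,v16,v15) [--+] → (0.840834, -1.37509, -0.3781)–(0, -1.7234, -0.3781)  len=0.9101
  (v15,v16,v17) [+-+] → (0.840834, -1.37509, -0.3781)–(1.2186, -1.2186, -0.3781)  len=0.4089
  (v16,v1,v17) [--+] → (1.56691, -0.377766, -0.3781)–(1.2186, -1.2186, -0.3781)  len=0.9101
  (v17,v1,v2) [+-+] → (1.56691, -0.377766, -0.3781)–(1.7234, 0, -0.3781)  len=0.4089

Chained into 1 loop(s):
  loop 1: 16 segments, perimeter = 10.5521
Total perimeter = 10.552


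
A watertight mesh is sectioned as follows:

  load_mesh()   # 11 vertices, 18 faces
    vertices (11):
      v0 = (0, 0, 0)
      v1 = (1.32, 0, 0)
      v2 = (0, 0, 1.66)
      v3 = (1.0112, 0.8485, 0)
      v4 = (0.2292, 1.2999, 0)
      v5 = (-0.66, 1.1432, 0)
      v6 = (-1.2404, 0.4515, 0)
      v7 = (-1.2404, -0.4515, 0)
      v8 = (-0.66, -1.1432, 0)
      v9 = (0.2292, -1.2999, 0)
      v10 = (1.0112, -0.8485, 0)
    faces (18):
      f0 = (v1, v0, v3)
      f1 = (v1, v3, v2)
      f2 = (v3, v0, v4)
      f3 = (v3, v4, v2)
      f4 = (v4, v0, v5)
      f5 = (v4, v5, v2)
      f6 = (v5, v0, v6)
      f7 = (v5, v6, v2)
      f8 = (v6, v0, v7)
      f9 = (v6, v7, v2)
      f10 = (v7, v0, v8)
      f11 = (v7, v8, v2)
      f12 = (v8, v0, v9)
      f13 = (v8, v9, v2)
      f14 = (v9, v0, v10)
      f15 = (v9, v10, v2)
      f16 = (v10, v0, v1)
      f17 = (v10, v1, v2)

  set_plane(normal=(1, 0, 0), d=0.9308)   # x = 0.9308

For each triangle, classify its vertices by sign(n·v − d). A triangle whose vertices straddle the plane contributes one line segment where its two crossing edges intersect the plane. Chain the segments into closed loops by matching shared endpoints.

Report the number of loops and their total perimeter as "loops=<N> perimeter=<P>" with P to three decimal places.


Straddling triangles (8 of 18):
  (v1,v0,v3) [+-+] → (0.9308, 0, 0)–(0.9308, 0.781036, 0)  len=0.7810
  (v1,v3,v2) [++-] → (0.9308, 0.781036, 0.131986)–(0.9308, 0, 0.489448)  len=0.8590
  (v3,v0,v4) [+--] → (0.9308, 0.781036, 0)–(0.9308, 0.89491, 0)  len=0.1139
  (v3,v4,v2) [+--] → (0.9308, 0.89491, 0)–(0.9308, 0.781036, 0.131986)  len=0.1743
  (v9,v0,v10) [--+] → (0.9308, -0.781036, 0)–(0.9308, -0.89491, 0)  len=0.1139
  (v9,v10,v2) [-+-] → (0.9308, -0.89491, 0)–(0.9308, -0.781036, 0.131986)  len=0.1743
  (v10,v0,v1) [+-+] → (0.9308, -0.781036, 0)–(0.9308, 0, 0)  len=0.7810
  (v10,v1,v2) [++-] → (0.9308, 0, 0.489448)–(0.9308, -0.781036, 0.131986)  len=0.8590

Chained into 1 loop(s):
  loop 1: 8 segments, perimeter = 3.8564
Total perimeter = 3.856

loops=1 perimeter=3.856


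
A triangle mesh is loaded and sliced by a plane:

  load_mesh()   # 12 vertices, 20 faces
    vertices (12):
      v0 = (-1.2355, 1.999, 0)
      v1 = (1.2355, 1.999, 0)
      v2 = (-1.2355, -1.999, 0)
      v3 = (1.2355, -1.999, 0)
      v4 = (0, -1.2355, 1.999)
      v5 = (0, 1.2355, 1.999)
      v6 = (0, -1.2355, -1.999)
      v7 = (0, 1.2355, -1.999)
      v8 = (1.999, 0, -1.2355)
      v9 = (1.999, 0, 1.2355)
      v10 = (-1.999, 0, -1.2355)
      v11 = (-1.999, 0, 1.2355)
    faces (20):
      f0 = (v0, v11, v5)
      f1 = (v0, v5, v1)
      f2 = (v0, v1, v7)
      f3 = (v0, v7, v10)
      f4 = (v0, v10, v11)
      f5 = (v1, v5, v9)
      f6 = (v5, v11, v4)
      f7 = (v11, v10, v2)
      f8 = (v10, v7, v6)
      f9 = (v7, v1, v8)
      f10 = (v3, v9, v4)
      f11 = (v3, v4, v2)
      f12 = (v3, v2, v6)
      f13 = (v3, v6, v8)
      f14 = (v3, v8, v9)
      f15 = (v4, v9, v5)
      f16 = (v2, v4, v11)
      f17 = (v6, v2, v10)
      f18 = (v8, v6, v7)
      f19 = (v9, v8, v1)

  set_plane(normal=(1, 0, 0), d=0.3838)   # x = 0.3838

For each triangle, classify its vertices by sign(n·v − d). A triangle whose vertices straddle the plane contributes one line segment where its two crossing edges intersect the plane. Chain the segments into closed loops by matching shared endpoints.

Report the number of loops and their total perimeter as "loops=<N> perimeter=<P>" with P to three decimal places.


Straddling triangles (10 of 20):
  (v0,v5,v1) [--+] → (0.3838, 1.47268, 1.37802)–(0.3838, 1.999, 0)  len=1.4751
  (v0,v1,v7) [-+-] → (0.3838, 1.999, 0)–(0.3838, 1.47268, -1.37802)  len=1.4751
  (v1,v5,v9) [+-+] → (0.3838, 1.47268, 1.37802)–(0.3838, 0.998289, 1.85241)  len=0.6709
  (v7,v1,v8) [-++] → (0.3838, 1.47268, -1.37802)–(0.3838, 0.998289, -1.85241)  len=0.6709
  (v3,v9,v4) [++-] → (0.3838, -0.998289, 1.85241)–(0.3838, -1.47268, 1.37802)  len=0.6709
  (v3,v4,v2) [+--] → (0.3838, -1.47268, 1.37802)–(0.3838, -1.999, 0)  len=1.4751
  (v3,v2,v6) [+--] → (0.3838, -1.999, 0)–(0.3838, -1.47268, -1.37802)  len=1.4751
  (v3,v6,v8) [+-+] → (0.3838, -1.47268, -1.37802)–(0.3838, -0.998289, -1.85241)  len=0.6709
  (v4,v9,v5) [-+-] → (0.3838, -0.998289, 1.85241)–(0.3838, 0.998289, 1.85241)  len=1.9966
  (v8,v6,v7) [+--] → (0.3838, -0.998289, -1.85241)–(0.3838, 0.998289, -1.85241)  len=1.9966

Chained into 1 loop(s):
  loop 1: 10 segments, perimeter = 12.5772
Total perimeter = 12.577

loops=1 perimeter=12.577
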